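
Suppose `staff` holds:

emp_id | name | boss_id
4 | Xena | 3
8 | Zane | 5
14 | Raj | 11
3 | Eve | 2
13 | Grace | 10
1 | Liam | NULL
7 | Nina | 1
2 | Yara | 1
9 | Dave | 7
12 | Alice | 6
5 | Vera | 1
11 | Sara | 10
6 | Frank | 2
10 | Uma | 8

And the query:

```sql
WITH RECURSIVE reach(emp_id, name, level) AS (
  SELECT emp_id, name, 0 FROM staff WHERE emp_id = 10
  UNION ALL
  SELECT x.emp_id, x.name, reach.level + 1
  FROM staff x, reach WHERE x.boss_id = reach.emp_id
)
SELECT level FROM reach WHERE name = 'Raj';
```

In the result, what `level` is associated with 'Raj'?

Base: emp_id=10 (Uma) at level 0.
Iteration 1: rows with boss_id in {10} -> Sara (id 11, level 1), Grace (id 13, level 1).
Iteration 2: rows with boss_id in {11,13} -> Raj (id 14, level 2).
Iteration 3: no rows with boss_id in {14}; recursion stops.

2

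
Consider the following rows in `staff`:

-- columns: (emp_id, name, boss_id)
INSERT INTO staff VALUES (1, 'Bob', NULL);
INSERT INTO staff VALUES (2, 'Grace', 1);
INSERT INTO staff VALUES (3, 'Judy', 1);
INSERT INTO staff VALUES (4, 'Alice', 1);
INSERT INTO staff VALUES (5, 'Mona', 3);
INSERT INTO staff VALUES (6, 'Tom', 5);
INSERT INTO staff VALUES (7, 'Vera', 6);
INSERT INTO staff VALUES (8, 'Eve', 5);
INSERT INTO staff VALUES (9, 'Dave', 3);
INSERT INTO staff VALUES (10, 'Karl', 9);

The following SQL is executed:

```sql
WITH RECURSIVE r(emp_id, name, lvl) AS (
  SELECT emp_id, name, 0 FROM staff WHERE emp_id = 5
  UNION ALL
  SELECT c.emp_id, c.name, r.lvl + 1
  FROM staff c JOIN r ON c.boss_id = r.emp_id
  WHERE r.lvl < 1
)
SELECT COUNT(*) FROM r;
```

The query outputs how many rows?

3

Base: emp_id=5 (Mona) at lvl 0.
Iteration 1: rows with boss_id in {5} -> Tom (id 6, lvl 1), Eve (id 8, lvl 1).
Iteration 2: lvl < 1 fails for all current rows; recursion stops.
Total rows emitted: 3.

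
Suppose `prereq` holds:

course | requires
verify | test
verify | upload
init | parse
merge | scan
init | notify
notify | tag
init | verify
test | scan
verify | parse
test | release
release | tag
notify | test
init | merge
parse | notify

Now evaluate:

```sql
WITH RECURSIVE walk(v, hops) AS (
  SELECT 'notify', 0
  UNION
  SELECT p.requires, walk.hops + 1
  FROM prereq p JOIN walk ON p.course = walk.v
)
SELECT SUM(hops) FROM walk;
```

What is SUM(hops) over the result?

9

Base: (notify, hops=0).
Iteration 1: edges from {notify} -> (tag, hops=1), (test, hops=1).
Iteration 2: edges from {tag,test} -> (release, hops=2), (scan, hops=2).
Iteration 3: edges from {release,scan} -> (tag, hops=3).
Iteration 4: no outgoing edges from {tag}; recursion stops.
SUM(hops) = 0 + 1 + 1 + 2 + 2 + 3 = 9.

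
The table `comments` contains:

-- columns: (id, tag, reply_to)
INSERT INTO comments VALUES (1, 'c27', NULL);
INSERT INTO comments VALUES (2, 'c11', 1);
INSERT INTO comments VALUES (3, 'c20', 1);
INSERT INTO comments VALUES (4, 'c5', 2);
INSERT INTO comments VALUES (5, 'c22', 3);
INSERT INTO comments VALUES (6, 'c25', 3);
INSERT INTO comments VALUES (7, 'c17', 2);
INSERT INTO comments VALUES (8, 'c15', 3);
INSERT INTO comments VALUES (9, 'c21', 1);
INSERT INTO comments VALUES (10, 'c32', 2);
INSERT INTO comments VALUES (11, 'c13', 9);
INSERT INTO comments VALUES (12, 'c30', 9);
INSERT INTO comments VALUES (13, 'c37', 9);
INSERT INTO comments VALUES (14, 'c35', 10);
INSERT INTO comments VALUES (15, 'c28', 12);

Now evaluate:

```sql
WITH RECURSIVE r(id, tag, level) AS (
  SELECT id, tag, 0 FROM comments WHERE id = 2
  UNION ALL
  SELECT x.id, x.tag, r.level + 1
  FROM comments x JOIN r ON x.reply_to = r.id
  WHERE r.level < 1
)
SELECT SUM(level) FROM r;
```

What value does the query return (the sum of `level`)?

3

Base: id=2 (c11) at level 0.
Iteration 1: rows with reply_to in {2} -> c5 (id 4, level 1), c17 (id 7, level 1), c32 (id 10, level 1).
Iteration 2: level < 1 fails for all current rows; recursion stops.
SUM(level) = 0 + 1 + 1 + 1 = 3.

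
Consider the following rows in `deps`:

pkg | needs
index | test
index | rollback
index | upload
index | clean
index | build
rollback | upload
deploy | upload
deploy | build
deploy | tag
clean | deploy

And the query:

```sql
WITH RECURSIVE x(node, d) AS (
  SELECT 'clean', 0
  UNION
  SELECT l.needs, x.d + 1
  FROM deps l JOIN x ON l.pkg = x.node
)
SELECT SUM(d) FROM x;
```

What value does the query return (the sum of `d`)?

Base: (clean, d=0).
Iteration 1: edges from {clean} -> (deploy, d=1).
Iteration 2: edges from {deploy} -> (build, d=2), (tag, d=2), (upload, d=2).
Iteration 3: no outgoing edges from {build,tag,upload}; recursion stops.
SUM(d) = 0 + 1 + 2 + 2 + 2 = 7.

7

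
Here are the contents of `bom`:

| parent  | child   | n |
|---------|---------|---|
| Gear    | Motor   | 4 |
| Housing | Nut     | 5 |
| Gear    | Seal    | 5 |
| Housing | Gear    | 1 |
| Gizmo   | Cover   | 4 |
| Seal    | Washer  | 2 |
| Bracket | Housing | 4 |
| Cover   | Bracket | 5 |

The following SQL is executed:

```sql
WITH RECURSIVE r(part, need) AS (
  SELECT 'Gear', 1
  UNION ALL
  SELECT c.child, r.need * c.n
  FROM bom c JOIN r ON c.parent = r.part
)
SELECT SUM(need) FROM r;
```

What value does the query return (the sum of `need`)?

Base: (Gear, need=1).
Iteration 1: components of {Gear} -> Motor = 1*4 = 4, Seal = 1*5 = 5.
Iteration 2: components of {Motor,Seal} -> Washer = 5*2 = 10.
Iteration 3: no further components; recursion stops.
SUM(need) = 1 + 5 + 4 + 10 = 20.

20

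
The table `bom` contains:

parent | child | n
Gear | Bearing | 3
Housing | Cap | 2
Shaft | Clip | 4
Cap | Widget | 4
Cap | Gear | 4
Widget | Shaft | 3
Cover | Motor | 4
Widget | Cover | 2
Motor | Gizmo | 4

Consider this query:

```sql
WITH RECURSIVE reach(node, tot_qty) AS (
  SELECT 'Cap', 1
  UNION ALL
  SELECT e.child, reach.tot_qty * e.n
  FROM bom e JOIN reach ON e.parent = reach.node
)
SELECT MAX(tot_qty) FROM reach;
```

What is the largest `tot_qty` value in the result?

128

Base: (Cap, tot_qty=1).
Iteration 1: components of {Cap} -> Gear = 1*4 = 4, Widget = 1*4 = 4.
Iteration 2: components of {Gear,Widget} -> Bearing = 4*3 = 12, Cover = 4*2 = 8, Shaft = 4*3 = 12.
Iteration 3: components of {Bearing,Cover,Shaft} -> Clip = 12*4 = 48, Motor = 8*4 = 32.
Iteration 4: components of {Clip,Motor} -> Gizmo = 32*4 = 128.
Iteration 5: no further components; recursion stops.
tot_qty values: 1, 4, 4, 12, 8, 12, 48, 32, 128; the maximum is 128.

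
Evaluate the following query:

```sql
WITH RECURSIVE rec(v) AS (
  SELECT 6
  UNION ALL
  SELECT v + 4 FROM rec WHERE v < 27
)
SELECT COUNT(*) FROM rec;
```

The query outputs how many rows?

7

Base: v=6.
Iteration 1: 6 < 27 holds -> v = 6 + 4 = 10.
Iteration 2: 10 < 27 holds -> v = 10 + 4 = 14.
Iteration 3: 14 < 27 holds -> v = 14 + 4 = 18.
Iteration 4: 18 < 27 holds -> v = 18 + 4 = 22.
Iteration 5: 22 < 27 holds -> v = 22 + 4 = 26.
Iteration 6: 26 < 27 holds -> v = 26 + 4 = 30.
Iteration 7: 30 < 27 fails; recursion stops.
Total rows emitted: 7.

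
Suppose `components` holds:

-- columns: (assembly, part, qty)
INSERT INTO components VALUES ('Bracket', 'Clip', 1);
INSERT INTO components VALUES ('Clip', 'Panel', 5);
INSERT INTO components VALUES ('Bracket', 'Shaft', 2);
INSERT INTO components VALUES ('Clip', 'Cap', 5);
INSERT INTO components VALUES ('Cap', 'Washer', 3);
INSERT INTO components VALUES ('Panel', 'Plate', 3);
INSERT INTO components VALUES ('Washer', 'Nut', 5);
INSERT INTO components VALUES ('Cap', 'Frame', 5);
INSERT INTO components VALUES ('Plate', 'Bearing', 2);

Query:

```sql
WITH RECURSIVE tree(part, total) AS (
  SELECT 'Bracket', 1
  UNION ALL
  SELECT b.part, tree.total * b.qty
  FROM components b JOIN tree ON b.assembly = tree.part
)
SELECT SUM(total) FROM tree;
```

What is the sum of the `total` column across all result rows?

174

Base: (Bracket, total=1).
Iteration 1: components of {Bracket} -> Clip = 1*1 = 1, Shaft = 1*2 = 2.
Iteration 2: components of {Clip,Shaft} -> Cap = 1*5 = 5, Panel = 1*5 = 5.
Iteration 3: components of {Cap,Panel} -> Frame = 5*5 = 25, Plate = 5*3 = 15, Washer = 5*3 = 15.
Iteration 4: components of {Frame,Plate,Washer} -> Bearing = 15*2 = 30, Nut = 15*5 = 75.
Iteration 5: no further components; recursion stops.
SUM(total) = 1 + 1 + 2 + 5 + 5 + 15 + 15 + 25 + 30 + 75 = 174.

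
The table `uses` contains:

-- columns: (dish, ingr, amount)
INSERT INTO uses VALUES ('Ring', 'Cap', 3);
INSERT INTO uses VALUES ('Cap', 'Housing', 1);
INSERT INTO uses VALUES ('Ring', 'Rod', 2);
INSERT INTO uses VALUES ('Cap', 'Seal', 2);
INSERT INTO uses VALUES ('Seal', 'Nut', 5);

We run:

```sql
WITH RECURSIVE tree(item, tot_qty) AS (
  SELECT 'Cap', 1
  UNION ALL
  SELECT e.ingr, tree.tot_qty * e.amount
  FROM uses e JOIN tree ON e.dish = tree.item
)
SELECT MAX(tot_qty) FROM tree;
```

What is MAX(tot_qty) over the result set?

Base: (Cap, tot_qty=1).
Iteration 1: components of {Cap} -> Housing = 1*1 = 1, Seal = 1*2 = 2.
Iteration 2: components of {Housing,Seal} -> Nut = 2*5 = 10.
Iteration 3: no further components; recursion stops.
tot_qty values: 1, 1, 2, 10; the maximum is 10.

10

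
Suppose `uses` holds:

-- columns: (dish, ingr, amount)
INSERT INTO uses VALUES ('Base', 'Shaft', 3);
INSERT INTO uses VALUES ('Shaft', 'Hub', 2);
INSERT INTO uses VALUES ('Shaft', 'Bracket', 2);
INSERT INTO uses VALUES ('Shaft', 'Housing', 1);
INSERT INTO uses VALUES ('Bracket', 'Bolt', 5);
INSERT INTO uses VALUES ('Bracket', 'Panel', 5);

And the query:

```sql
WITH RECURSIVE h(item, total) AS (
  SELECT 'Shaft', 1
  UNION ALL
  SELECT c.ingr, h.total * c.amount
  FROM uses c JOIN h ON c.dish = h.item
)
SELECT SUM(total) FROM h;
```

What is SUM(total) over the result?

26

Base: (Shaft, total=1).
Iteration 1: components of {Shaft} -> Bracket = 1*2 = 2, Housing = 1*1 = 1, Hub = 1*2 = 2.
Iteration 2: components of {Bracket,Housing,Hub} -> Bolt = 2*5 = 10, Panel = 2*5 = 10.
Iteration 3: no further components; recursion stops.
SUM(total) = 1 + 2 + 2 + 1 + 10 + 10 = 26.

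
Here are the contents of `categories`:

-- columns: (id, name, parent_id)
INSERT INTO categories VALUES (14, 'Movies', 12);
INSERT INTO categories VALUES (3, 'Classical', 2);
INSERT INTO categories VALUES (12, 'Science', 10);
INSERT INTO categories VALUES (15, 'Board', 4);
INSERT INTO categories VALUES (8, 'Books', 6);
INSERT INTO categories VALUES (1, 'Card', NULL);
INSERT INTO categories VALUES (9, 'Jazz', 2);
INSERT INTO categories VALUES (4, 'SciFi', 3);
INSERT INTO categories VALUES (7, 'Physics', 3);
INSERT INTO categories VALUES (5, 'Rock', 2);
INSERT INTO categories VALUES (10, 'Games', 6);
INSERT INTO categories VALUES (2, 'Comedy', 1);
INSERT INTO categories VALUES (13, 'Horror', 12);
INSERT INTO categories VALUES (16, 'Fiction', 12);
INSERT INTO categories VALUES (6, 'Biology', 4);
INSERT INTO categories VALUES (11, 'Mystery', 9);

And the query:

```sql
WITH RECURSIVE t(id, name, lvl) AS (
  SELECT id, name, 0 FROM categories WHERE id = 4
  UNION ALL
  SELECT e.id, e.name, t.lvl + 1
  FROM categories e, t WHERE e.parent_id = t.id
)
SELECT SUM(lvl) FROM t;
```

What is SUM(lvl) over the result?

Base: id=4 (SciFi) at lvl 0.
Iteration 1: rows with parent_id in {4} -> Biology (id 6, lvl 1), Board (id 15, lvl 1).
Iteration 2: rows with parent_id in {6,15} -> Books (id 8, lvl 2), Games (id 10, lvl 2).
Iteration 3: rows with parent_id in {8,10} -> Science (id 12, lvl 3).
Iteration 4: rows with parent_id in {12} -> Horror (id 13, lvl 4), Movies (id 14, lvl 4), Fiction (id 16, lvl 4).
Iteration 5: no rows with parent_id in {13,14,16}; recursion stops.
SUM(lvl) = 0 + 1 + 1 + 2 + 2 + 3 + 4 + 4 + 4 = 21.

21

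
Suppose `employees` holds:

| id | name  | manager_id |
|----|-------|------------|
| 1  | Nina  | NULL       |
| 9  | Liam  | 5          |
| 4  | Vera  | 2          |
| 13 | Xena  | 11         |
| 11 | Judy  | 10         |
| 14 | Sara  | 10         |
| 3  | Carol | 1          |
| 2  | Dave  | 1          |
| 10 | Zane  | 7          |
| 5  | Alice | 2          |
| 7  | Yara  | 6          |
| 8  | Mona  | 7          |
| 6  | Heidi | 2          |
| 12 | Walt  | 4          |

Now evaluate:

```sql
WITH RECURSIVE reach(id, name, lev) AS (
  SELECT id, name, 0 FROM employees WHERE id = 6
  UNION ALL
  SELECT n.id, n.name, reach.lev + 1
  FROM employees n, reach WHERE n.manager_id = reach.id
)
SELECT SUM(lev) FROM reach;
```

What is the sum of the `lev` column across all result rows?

Base: id=6 (Heidi) at lev 0.
Iteration 1: rows with manager_id in {6} -> Yara (id 7, lev 1).
Iteration 2: rows with manager_id in {7} -> Mona (id 8, lev 2), Zane (id 10, lev 2).
Iteration 3: rows with manager_id in {8,10} -> Judy (id 11, lev 3), Sara (id 14, lev 3).
Iteration 4: rows with manager_id in {11,14} -> Xena (id 13, lev 4).
Iteration 5: no rows with manager_id in {13}; recursion stops.
SUM(lev) = 0 + 1 + 2 + 2 + 3 + 3 + 4 = 15.

15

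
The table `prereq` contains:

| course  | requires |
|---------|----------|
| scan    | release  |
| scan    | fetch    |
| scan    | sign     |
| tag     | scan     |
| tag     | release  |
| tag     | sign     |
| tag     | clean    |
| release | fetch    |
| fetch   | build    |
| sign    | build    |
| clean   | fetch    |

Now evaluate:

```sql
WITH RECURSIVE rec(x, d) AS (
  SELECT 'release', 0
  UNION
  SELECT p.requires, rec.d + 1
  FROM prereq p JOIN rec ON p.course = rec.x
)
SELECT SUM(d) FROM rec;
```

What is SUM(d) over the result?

3

Base: (release, d=0).
Iteration 1: edges from {release} -> (fetch, d=1).
Iteration 2: edges from {fetch} -> (build, d=2).
Iteration 3: no outgoing edges from {build}; recursion stops.
SUM(d) = 0 + 1 + 2 = 3.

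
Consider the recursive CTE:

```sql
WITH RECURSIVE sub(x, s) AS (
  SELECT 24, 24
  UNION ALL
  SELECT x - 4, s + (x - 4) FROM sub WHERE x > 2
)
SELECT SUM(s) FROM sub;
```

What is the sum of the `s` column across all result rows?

Base: x=24, s=24.
Iteration 1: 24 > 2 holds -> x = 24 - 4 = 20, s = 24 + 20 = 44.
Iteration 2: 20 > 2 holds -> x = 20 - 4 = 16, s = 44 + 16 = 60.
Iteration 3: 16 > 2 holds -> x = 16 - 4 = 12, s = 60 + 12 = 72.
Iteration 4: 12 > 2 holds -> x = 12 - 4 = 8, s = 72 + 8 = 80.
Iteration 5: 8 > 2 holds -> x = 8 - 4 = 4, s = 80 + 4 = 84.
Iteration 6: 4 > 2 holds -> x = 4 - 4 = 0, s = 84 + 0 = 84.
Iteration 7: 0 > 2 fails; recursion stops.
SUM(s) = 24 + 44 + 60 + 72 + 80 + 84 + 84 = 448.

448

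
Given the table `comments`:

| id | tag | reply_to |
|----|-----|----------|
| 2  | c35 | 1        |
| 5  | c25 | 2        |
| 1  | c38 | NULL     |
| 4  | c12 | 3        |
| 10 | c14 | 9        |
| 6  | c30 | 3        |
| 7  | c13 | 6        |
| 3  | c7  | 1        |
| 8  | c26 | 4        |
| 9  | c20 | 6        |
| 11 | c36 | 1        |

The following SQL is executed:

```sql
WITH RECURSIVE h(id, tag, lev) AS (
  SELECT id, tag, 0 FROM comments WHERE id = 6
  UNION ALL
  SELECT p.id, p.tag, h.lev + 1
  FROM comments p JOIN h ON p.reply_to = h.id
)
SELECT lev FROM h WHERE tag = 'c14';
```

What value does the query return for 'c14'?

Base: id=6 (c30) at lev 0.
Iteration 1: rows with reply_to in {6} -> c13 (id 7, lev 1), c20 (id 9, lev 1).
Iteration 2: rows with reply_to in {7,9} -> c14 (id 10, lev 2).
Iteration 3: no rows with reply_to in {10}; recursion stops.

2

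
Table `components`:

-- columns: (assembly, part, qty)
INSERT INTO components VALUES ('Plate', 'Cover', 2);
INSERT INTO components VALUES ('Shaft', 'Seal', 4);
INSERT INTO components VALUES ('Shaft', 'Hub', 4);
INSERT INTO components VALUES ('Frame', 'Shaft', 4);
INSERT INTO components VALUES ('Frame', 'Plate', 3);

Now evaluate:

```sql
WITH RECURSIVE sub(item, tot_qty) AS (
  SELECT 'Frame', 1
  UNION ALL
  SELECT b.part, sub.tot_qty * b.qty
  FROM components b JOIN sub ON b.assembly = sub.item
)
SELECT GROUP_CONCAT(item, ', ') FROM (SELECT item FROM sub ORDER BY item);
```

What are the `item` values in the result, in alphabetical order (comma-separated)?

Base: (Frame, tot_qty=1).
Iteration 1: components of {Frame} -> Plate = 1*3 = 3, Shaft = 1*4 = 4.
Iteration 2: components of {Plate,Shaft} -> Cover = 3*2 = 6, Hub = 4*4 = 16, Seal = 4*4 = 16.
Iteration 3: no further components; recursion stops.

Cover, Frame, Hub, Plate, Seal, Shaft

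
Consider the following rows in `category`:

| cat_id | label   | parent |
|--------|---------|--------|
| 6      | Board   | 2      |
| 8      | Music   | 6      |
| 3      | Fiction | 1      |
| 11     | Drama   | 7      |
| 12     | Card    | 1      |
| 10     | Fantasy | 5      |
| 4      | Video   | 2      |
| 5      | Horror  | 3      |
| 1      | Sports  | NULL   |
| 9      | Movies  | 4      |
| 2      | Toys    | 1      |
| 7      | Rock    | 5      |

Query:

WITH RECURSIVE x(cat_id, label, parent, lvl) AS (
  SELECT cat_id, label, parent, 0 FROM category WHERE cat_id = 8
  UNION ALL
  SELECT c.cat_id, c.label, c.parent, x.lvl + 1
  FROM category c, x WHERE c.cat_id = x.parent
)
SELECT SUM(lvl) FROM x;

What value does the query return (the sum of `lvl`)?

Base: cat_id=8 (Music), parent=6, lvl 0.
Iteration 1: join on cat_id=6 -> Board (id 6, parent=2, lvl 1).
Iteration 2: join on cat_id=2 -> Toys (id 2, parent=1, lvl 2).
Iteration 3: join on cat_id=1 -> Sports (id 1, parent=NULL, lvl 3).
Iteration 4: parent is NULL; no match; recursion stops.
SUM(lvl) = 0 + 1 + 2 + 3 = 6.

6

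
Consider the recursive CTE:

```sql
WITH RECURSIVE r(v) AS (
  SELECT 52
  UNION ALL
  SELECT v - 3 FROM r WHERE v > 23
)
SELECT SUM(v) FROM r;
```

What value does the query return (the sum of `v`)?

407

Base: v=52.
Iteration 1: 52 > 23 holds -> v = 52 - 3 = 49.
Iteration 2: 49 > 23 holds -> v = 49 - 3 = 46.
Iteration 3: 46 > 23 holds -> v = 46 - 3 = 43.
Iteration 4: 43 > 23 holds -> v = 43 - 3 = 40.
Iteration 5: 40 > 23 holds -> v = 40 - 3 = 37.
Iteration 6: 37 > 23 holds -> v = 37 - 3 = 34.
Iteration 7: 34 > 23 holds -> v = 34 - 3 = 31.
Iteration 8: 31 > 23 holds -> v = 31 - 3 = 28.
Iteration 9: 28 > 23 holds -> v = 28 - 3 = 25.
Iteration 10: 25 > 23 holds -> v = 25 - 3 = 22.
Iteration 11: 22 > 23 fails; recursion stops.
SUM(v) = 52 + 49 + 46 + 43 + 40 + 37 + 34 + 31 + 28 + 25 + 22 = 407.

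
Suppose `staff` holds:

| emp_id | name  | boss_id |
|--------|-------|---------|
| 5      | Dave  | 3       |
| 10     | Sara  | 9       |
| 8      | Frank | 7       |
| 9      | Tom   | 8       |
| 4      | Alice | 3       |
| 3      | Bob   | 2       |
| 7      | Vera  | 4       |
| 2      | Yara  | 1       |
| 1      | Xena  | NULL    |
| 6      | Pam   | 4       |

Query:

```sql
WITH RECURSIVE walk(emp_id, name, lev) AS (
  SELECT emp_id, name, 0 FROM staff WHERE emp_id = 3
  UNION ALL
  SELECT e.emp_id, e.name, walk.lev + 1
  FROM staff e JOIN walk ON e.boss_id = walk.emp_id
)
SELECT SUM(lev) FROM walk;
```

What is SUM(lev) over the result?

18

Base: emp_id=3 (Bob) at lev 0.
Iteration 1: rows with boss_id in {3} -> Alice (id 4, lev 1), Dave (id 5, lev 1).
Iteration 2: rows with boss_id in {4,5} -> Pam (id 6, lev 2), Vera (id 7, lev 2).
Iteration 3: rows with boss_id in {6,7} -> Frank (id 8, lev 3).
Iteration 4: rows with boss_id in {8} -> Tom (id 9, lev 4).
Iteration 5: rows with boss_id in {9} -> Sara (id 10, lev 5).
Iteration 6: no rows with boss_id in {10}; recursion stops.
SUM(lev) = 0 + 1 + 1 + 2 + 2 + 3 + 4 + 5 = 18.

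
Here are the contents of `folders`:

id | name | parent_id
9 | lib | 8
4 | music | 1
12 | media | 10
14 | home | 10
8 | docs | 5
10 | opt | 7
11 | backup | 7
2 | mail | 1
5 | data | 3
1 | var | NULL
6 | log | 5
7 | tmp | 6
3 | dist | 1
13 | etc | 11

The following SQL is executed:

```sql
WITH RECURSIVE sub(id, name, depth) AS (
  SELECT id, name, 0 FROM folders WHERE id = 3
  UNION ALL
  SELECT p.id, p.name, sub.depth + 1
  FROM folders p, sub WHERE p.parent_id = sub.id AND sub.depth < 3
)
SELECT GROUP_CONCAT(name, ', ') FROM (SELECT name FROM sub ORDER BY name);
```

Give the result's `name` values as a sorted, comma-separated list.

Base: id=3 (dist) at depth 0.
Iteration 1: rows with parent_id in {3} -> data (id 5, depth 1).
Iteration 2: rows with parent_id in {5} -> log (id 6, depth 2), docs (id 8, depth 2).
Iteration 3: rows with parent_id in {6,8} -> tmp (id 7, depth 3), lib (id 9, depth 3).
Iteration 4: depth < 3 fails for all current rows; recursion stops.

data, dist, docs, lib, log, tmp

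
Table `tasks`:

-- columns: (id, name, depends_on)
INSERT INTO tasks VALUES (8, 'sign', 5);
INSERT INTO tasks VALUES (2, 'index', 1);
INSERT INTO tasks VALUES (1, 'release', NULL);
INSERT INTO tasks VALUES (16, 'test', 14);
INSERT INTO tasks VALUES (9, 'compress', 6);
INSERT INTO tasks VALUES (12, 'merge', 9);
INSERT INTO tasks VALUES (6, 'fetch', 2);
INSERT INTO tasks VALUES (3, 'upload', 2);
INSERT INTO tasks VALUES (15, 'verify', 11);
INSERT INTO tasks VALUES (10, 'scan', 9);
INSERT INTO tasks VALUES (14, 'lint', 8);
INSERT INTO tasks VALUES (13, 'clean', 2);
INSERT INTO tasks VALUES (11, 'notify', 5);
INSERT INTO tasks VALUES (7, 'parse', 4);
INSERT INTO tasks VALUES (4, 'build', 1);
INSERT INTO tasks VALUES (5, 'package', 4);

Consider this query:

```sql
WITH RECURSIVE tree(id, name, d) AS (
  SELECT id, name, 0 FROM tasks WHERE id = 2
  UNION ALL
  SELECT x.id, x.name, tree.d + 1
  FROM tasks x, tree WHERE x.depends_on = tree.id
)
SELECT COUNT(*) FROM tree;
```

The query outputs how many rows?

Base: id=2 (index) at d 0.
Iteration 1: rows with depends_on in {2} -> upload (id 3, d 1), fetch (id 6, d 1), clean (id 13, d 1).
Iteration 2: rows with depends_on in {3,6,13} -> compress (id 9, d 2).
Iteration 3: rows with depends_on in {9} -> scan (id 10, d 3), merge (id 12, d 3).
Iteration 4: no rows with depends_on in {10,12}; recursion stops.
Total rows emitted: 7.

7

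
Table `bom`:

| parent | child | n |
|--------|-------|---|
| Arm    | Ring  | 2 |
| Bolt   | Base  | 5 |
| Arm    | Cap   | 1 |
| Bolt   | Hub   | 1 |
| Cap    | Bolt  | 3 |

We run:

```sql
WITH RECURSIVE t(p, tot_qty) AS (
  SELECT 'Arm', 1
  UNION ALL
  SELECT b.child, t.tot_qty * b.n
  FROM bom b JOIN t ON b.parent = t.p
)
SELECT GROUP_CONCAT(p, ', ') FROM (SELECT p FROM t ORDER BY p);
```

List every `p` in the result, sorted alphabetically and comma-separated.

Arm, Base, Bolt, Cap, Hub, Ring

Base: (Arm, tot_qty=1).
Iteration 1: components of {Arm} -> Cap = 1*1 = 1, Ring = 1*2 = 2.
Iteration 2: components of {Cap,Ring} -> Bolt = 1*3 = 3.
Iteration 3: components of {Bolt} -> Base = 3*5 = 15, Hub = 3*1 = 3.
Iteration 4: no further components; recursion stops.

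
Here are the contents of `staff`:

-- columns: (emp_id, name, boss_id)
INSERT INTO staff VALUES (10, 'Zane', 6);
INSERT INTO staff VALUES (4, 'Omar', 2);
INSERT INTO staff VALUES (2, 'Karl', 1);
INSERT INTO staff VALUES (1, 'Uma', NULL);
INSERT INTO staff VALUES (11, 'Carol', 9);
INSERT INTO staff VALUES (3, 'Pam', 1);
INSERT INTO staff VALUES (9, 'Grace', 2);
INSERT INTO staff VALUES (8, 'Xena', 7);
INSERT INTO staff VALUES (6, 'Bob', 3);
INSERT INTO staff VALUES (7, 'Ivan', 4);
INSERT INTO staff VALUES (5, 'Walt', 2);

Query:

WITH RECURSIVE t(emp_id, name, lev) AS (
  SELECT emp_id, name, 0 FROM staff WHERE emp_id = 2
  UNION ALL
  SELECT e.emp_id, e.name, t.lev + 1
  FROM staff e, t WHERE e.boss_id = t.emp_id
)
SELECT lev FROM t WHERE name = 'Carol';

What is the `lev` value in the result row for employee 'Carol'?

2

Base: emp_id=2 (Karl) at lev 0.
Iteration 1: rows with boss_id in {2} -> Omar (id 4, lev 1), Walt (id 5, lev 1), Grace (id 9, lev 1).
Iteration 2: rows with boss_id in {4,5,9} -> Ivan (id 7, lev 2), Carol (id 11, lev 2).
Iteration 3: rows with boss_id in {7,11} -> Xena (id 8, lev 3).
Iteration 4: no rows with boss_id in {8}; recursion stops.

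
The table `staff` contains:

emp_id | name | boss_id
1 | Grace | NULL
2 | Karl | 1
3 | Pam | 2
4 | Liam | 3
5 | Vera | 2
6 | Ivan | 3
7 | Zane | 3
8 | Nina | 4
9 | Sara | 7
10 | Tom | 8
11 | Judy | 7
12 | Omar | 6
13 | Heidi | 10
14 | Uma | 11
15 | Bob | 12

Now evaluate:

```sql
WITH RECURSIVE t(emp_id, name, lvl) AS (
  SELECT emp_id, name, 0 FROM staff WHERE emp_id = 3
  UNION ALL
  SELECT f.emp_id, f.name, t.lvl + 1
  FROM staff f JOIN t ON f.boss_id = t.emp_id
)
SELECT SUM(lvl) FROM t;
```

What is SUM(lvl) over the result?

Base: emp_id=3 (Pam) at lvl 0.
Iteration 1: rows with boss_id in {3} -> Liam (id 4, lvl 1), Ivan (id 6, lvl 1), Zane (id 7, lvl 1).
Iteration 2: rows with boss_id in {4,6,7} -> Nina (id 8, lvl 2), Sara (id 9, lvl 2), Judy (id 11, lvl 2), Omar (id 12, lvl 2).
Iteration 3: rows with boss_id in {8,9,11,12} -> Tom (id 10, lvl 3), Uma (id 14, lvl 3), Bob (id 15, lvl 3).
Iteration 4: rows with boss_id in {10,14,15} -> Heidi (id 13, lvl 4).
Iteration 5: no rows with boss_id in {13}; recursion stops.
SUM(lvl) = 0 + 1 + 1 + 1 + 2 + 2 + 2 + 2 + 3 + 3 + 3 + 4 = 24.

24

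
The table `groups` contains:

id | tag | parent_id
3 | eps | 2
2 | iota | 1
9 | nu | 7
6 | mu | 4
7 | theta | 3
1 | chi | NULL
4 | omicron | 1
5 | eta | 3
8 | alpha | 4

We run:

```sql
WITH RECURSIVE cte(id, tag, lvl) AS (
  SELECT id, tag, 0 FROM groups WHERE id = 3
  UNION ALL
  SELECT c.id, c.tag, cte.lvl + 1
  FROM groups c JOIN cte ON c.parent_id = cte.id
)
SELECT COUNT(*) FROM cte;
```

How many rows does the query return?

Base: id=3 (eps) at lvl 0.
Iteration 1: rows with parent_id in {3} -> eta (id 5, lvl 1), theta (id 7, lvl 1).
Iteration 2: rows with parent_id in {5,7} -> nu (id 9, lvl 2).
Iteration 3: no rows with parent_id in {9}; recursion stops.
Total rows emitted: 4.

4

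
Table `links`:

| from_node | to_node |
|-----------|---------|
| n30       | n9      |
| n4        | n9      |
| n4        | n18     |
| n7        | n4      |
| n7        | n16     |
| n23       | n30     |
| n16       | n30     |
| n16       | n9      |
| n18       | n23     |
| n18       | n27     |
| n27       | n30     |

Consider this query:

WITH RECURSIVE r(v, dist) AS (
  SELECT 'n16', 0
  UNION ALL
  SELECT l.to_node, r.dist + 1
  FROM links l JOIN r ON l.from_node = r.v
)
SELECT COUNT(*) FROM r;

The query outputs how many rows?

4

Base: (n16, dist=0).
Iteration 1: edges from {n16} -> (n30, dist=1), (n9, dist=1).
Iteration 2: edges from {n30,n9} -> (n9, dist=2).
Iteration 3: no outgoing edges from {n9}; recursion stops.
Total rows emitted: 4.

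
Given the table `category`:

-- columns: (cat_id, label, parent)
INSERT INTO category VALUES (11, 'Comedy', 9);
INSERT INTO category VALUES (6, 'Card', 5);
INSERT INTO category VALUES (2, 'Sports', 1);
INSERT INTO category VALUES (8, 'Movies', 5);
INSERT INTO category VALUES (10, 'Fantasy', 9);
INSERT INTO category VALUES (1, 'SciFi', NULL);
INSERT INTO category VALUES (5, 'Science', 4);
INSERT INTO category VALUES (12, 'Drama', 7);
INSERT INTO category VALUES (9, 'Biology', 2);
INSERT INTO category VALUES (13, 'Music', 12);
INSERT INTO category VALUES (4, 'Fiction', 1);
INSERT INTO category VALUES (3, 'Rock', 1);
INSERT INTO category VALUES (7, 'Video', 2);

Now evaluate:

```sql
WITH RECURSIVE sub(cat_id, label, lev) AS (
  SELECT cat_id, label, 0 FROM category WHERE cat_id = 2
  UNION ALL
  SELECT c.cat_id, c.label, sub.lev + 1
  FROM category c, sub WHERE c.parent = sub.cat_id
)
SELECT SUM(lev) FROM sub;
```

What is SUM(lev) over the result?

11

Base: cat_id=2 (Sports) at lev 0.
Iteration 1: rows with parent in {2} -> Video (id 7, lev 1), Biology (id 9, lev 1).
Iteration 2: rows with parent in {7,9} -> Fantasy (id 10, lev 2), Comedy (id 11, lev 2), Drama (id 12, lev 2).
Iteration 3: rows with parent in {10,11,12} -> Music (id 13, lev 3).
Iteration 4: no rows with parent in {13}; recursion stops.
SUM(lev) = 0 + 1 + 1 + 2 + 2 + 2 + 3 = 11.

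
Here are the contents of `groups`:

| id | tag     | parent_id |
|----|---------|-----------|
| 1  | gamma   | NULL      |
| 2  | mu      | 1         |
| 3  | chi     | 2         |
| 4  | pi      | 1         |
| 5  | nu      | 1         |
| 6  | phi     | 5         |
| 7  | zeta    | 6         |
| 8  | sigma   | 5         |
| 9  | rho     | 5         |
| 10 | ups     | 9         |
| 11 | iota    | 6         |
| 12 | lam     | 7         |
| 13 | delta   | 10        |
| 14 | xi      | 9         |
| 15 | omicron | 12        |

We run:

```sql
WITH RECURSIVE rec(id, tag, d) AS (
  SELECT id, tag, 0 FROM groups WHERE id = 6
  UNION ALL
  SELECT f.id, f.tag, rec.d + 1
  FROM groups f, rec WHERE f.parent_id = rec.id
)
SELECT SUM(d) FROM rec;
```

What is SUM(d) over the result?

Base: id=6 (phi) at d 0.
Iteration 1: rows with parent_id in {6} -> zeta (id 7, d 1), iota (id 11, d 1).
Iteration 2: rows with parent_id in {7,11} -> lam (id 12, d 2).
Iteration 3: rows with parent_id in {12} -> omicron (id 15, d 3).
Iteration 4: no rows with parent_id in {15}; recursion stops.
SUM(d) = 0 + 1 + 1 + 2 + 3 = 7.

7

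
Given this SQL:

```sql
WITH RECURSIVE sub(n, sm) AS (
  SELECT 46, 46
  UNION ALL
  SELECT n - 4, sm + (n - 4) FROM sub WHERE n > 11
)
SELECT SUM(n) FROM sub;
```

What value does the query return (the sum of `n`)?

Base: n=46, sm=46.
Iteration 1: 46 > 11 holds -> n = 46 - 4 = 42, sm = 46 + 42 = 88.
Iteration 2: 42 > 11 holds -> n = 42 - 4 = 38, sm = 88 + 38 = 126.
Iteration 3: 38 > 11 holds -> n = 38 - 4 = 34, sm = 126 + 34 = 160.
Iteration 4: 34 > 11 holds -> n = 34 - 4 = 30, sm = 160 + 30 = 190.
Iteration 5: 30 > 11 holds -> n = 30 - 4 = 26, sm = 190 + 26 = 216.
Iteration 6: 26 > 11 holds -> n = 26 - 4 = 22, sm = 216 + 22 = 238.
Iteration 7: 22 > 11 holds -> n = 22 - 4 = 18, sm = 238 + 18 = 256.
Iteration 8: 18 > 11 holds -> n = 18 - 4 = 14, sm = 256 + 14 = 270.
Iteration 9: 14 > 11 holds -> n = 14 - 4 = 10, sm = 270 + 10 = 280.
Iteration 10: 10 > 11 fails; recursion stops.
SUM(n) = 46 + 42 + 38 + 34 + 30 + 26 + 22 + 18 + 14 + 10 = 280.

280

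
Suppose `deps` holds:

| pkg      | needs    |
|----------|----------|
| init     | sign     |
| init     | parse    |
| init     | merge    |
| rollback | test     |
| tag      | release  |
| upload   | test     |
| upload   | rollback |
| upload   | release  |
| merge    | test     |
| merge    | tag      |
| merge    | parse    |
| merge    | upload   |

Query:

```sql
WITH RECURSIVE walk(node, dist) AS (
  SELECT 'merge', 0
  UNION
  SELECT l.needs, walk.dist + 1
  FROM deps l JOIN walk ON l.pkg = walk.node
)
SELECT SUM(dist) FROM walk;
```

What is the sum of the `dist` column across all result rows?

13

Base: (merge, dist=0).
Iteration 1: edges from {merge} -> (parse, dist=1), (tag, dist=1), (test, dist=1), (upload, dist=1).
Iteration 2: edges from {parse,tag,test,upload} -> (release, dist=2), (rollback, dist=2), (test, dist=2). [UNION drops 1 duplicate row(s)]
Iteration 3: edges from {release,rollback,test} -> (test, dist=3).
Iteration 4: no outgoing edges from {test}; recursion stops.
SUM(dist) = 0 + 1 + 1 + 1 + 1 + 2 + 2 + 2 + 3 = 13.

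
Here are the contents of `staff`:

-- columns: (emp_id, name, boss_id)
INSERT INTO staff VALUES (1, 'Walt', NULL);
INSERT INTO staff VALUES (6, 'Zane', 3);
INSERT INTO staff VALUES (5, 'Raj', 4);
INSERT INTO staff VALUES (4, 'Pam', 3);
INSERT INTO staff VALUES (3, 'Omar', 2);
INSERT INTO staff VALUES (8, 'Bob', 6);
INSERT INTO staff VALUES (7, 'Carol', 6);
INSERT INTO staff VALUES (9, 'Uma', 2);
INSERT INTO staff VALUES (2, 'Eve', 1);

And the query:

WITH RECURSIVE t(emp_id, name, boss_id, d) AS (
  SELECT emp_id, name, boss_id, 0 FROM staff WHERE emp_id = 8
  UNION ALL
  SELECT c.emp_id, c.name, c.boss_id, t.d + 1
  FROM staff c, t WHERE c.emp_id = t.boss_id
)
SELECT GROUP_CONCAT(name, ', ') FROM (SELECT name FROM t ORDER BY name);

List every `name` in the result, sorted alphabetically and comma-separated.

Base: emp_id=8 (Bob), boss_id=6, d 0.
Iteration 1: join on emp_id=6 -> Zane (id 6, boss_id=3, d 1).
Iteration 2: join on emp_id=3 -> Omar (id 3, boss_id=2, d 2).
Iteration 3: join on emp_id=2 -> Eve (id 2, boss_id=1, d 3).
Iteration 4: join on emp_id=1 -> Walt (id 1, boss_id=NULL, d 4).
Iteration 5: boss_id is NULL; no match; recursion stops.

Bob, Eve, Omar, Walt, Zane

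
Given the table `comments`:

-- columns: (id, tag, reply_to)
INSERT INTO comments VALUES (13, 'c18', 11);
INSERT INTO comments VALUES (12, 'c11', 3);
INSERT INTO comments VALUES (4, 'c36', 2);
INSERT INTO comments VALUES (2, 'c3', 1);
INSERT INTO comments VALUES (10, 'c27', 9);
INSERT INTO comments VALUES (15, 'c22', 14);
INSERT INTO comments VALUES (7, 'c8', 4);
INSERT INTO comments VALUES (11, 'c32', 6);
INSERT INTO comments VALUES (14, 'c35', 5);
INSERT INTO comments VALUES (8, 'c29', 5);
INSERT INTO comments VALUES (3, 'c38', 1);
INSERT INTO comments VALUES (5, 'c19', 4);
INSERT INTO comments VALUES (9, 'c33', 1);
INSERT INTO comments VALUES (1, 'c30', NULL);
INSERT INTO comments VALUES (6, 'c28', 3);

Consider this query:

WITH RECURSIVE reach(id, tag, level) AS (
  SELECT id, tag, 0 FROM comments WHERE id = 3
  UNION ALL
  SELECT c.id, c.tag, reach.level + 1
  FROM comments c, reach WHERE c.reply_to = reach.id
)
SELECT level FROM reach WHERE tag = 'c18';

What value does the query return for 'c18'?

Base: id=3 (c38) at level 0.
Iteration 1: rows with reply_to in {3} -> c28 (id 6, level 1), c11 (id 12, level 1).
Iteration 2: rows with reply_to in {6,12} -> c32 (id 11, level 2).
Iteration 3: rows with reply_to in {11} -> c18 (id 13, level 3).
Iteration 4: no rows with reply_to in {13}; recursion stops.

3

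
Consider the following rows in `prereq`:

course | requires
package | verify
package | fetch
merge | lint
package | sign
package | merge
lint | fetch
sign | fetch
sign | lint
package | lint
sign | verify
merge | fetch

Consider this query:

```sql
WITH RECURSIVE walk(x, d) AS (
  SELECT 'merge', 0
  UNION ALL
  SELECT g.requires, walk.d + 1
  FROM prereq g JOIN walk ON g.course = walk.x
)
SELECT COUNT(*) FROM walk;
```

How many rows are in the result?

4

Base: (merge, d=0).
Iteration 1: edges from {merge} -> (fetch, d=1), (lint, d=1).
Iteration 2: edges from {fetch,lint} -> (fetch, d=2).
Iteration 3: no outgoing edges from {fetch}; recursion stops.
Total rows emitted: 4.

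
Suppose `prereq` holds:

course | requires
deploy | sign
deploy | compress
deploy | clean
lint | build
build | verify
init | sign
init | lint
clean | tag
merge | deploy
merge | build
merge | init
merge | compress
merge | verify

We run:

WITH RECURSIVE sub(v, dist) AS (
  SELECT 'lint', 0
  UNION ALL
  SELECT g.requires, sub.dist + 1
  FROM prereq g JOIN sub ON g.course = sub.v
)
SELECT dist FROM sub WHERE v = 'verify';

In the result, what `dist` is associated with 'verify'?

2

Base: (lint, dist=0).
Iteration 1: edges from {lint} -> (build, dist=1).
Iteration 2: edges from {build} -> (verify, dist=2).
Iteration 3: no outgoing edges from {verify}; recursion stops.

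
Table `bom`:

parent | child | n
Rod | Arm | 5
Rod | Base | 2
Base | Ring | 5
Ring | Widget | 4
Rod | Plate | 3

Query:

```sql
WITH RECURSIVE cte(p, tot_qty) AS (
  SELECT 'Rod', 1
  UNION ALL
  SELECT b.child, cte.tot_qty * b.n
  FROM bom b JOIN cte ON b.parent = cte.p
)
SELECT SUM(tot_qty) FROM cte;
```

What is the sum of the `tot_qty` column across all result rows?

61

Base: (Rod, tot_qty=1).
Iteration 1: components of {Rod} -> Arm = 1*5 = 5, Base = 1*2 = 2, Plate = 1*3 = 3.
Iteration 2: components of {Arm,Base,Plate} -> Ring = 2*5 = 10.
Iteration 3: components of {Ring} -> Widget = 10*4 = 40.
Iteration 4: no further components; recursion stops.
SUM(tot_qty) = 1 + 5 + 2 + 3 + 10 + 40 = 61.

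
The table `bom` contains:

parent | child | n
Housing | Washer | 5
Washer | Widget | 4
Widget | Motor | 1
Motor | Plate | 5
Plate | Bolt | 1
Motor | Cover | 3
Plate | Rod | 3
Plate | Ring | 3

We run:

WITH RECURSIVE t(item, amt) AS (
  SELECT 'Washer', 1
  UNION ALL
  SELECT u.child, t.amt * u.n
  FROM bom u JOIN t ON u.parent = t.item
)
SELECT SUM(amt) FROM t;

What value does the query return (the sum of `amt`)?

Base: (Washer, amt=1).
Iteration 1: components of {Washer} -> Widget = 1*4 = 4.
Iteration 2: components of {Widget} -> Motor = 4*1 = 4.
Iteration 3: components of {Motor} -> Cover = 4*3 = 12, Plate = 4*5 = 20.
Iteration 4: components of {Cover,Plate} -> Bolt = 20*1 = 20, Ring = 20*3 = 60, Rod = 20*3 = 60.
Iteration 5: no further components; recursion stops.
SUM(amt) = 1 + 4 + 4 + 20 + 12 + 20 + 60 + 60 = 181.

181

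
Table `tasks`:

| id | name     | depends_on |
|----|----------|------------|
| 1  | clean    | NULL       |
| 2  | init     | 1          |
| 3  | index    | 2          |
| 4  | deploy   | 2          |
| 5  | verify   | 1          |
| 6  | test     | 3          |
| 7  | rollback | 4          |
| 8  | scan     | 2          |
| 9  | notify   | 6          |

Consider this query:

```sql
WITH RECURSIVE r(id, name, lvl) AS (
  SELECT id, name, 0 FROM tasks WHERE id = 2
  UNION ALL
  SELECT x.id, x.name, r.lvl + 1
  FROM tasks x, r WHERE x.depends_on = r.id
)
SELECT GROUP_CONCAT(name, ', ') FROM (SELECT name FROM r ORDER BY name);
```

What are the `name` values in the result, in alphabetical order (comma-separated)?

deploy, index, init, notify, rollback, scan, test

Base: id=2 (init) at lvl 0.
Iteration 1: rows with depends_on in {2} -> index (id 3, lvl 1), deploy (id 4, lvl 1), scan (id 8, lvl 1).
Iteration 2: rows with depends_on in {3,4,8} -> test (id 6, lvl 2), rollback (id 7, lvl 2).
Iteration 3: rows with depends_on in {6,7} -> notify (id 9, lvl 3).
Iteration 4: no rows with depends_on in {9}; recursion stops.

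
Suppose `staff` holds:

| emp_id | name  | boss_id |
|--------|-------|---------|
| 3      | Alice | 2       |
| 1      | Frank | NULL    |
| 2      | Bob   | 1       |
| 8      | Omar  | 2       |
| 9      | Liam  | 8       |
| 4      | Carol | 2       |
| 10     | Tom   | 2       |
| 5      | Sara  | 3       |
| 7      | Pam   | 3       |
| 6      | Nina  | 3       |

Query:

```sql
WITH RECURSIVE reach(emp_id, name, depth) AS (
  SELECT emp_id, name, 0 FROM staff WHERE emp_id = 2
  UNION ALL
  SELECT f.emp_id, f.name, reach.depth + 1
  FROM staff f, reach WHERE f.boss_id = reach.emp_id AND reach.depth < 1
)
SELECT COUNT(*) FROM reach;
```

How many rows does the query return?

5

Base: emp_id=2 (Bob) at depth 0.
Iteration 1: rows with boss_id in {2} -> Alice (id 3, depth 1), Carol (id 4, depth 1), Omar (id 8, depth 1), Tom (id 10, depth 1).
Iteration 2: depth < 1 fails for all current rows; recursion stops.
Total rows emitted: 5.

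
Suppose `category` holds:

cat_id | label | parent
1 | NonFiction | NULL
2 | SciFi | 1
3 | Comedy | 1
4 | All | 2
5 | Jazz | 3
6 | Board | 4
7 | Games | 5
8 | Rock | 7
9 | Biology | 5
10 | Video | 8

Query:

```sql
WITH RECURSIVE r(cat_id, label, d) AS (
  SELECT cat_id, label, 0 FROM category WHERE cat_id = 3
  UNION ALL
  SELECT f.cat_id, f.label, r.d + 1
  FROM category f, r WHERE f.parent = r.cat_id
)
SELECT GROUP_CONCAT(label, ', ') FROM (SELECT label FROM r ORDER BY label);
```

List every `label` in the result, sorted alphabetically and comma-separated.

Base: cat_id=3 (Comedy) at d 0.
Iteration 1: rows with parent in {3} -> Jazz (id 5, d 1).
Iteration 2: rows with parent in {5} -> Games (id 7, d 2), Biology (id 9, d 2).
Iteration 3: rows with parent in {7,9} -> Rock (id 8, d 3).
Iteration 4: rows with parent in {8} -> Video (id 10, d 4).
Iteration 5: no rows with parent in {10}; recursion stops.

Biology, Comedy, Games, Jazz, Rock, Video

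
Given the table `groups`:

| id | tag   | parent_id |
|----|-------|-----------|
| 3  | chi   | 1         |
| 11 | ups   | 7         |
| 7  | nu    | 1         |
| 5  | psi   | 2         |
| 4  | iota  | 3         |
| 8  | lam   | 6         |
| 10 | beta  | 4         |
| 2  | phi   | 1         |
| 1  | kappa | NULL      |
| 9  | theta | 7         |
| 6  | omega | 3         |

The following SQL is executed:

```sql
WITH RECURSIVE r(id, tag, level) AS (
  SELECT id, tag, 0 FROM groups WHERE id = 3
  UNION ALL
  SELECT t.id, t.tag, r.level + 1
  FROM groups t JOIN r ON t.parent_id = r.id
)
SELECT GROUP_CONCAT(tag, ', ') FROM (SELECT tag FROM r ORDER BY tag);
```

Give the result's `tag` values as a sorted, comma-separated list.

Base: id=3 (chi) at level 0.
Iteration 1: rows with parent_id in {3} -> iota (id 4, level 1), omega (id 6, level 1).
Iteration 2: rows with parent_id in {4,6} -> lam (id 8, level 2), beta (id 10, level 2).
Iteration 3: no rows with parent_id in {8,10}; recursion stops.

beta, chi, iota, lam, omega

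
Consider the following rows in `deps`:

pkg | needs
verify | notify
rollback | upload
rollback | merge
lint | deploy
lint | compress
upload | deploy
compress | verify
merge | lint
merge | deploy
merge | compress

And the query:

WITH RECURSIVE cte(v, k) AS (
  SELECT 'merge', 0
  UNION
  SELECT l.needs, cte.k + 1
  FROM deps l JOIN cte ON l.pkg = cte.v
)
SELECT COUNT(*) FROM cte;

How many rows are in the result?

Base: (merge, k=0).
Iteration 1: edges from {merge} -> (compress, k=1), (deploy, k=1), (lint, k=1).
Iteration 2: edges from {compress,deploy,lint} -> (compress, k=2), (deploy, k=2), (verify, k=2).
Iteration 3: edges from {compress,deploy,verify} -> (notify, k=3), (verify, k=3).
Iteration 4: edges from {notify,verify} -> (notify, k=4).
Iteration 5: no outgoing edges from {notify}; recursion stops.
Total rows emitted: 10.

10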